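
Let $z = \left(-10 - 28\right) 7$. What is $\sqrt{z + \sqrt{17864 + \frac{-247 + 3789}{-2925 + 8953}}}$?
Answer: $\frac{\sqrt{-19970216 + 274 \sqrt{1341201778}}}{274} \approx 11.504 i$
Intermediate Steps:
$z = -266$ ($z = \left(-10 - 28\right) 7 = \left(-38\right) 7 = -266$)
$\sqrt{z + \sqrt{17864 + \frac{-247 + 3789}{-2925 + 8953}}} = \sqrt{-266 + \sqrt{17864 + \frac{-247 + 3789}{-2925 + 8953}}} = \sqrt{-266 + \sqrt{17864 + \frac{3542}{6028}}} = \sqrt{-266 + \sqrt{17864 + 3542 \cdot \frac{1}{6028}}} = \sqrt{-266 + \sqrt{17864 + \frac{161}{274}}} = \sqrt{-266 + \sqrt{\frac{4894897}{274}}} = \sqrt{-266 + \frac{\sqrt{1341201778}}{274}}$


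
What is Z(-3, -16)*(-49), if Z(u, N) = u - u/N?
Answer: 2499/16 ≈ 156.19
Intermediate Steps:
Z(u, N) = u - u/N
Z(-3, -16)*(-49) = (-3 - 1*(-3)/(-16))*(-49) = (-3 - 1*(-3)*(-1/16))*(-49) = (-3 - 3/16)*(-49) = -51/16*(-49) = 2499/16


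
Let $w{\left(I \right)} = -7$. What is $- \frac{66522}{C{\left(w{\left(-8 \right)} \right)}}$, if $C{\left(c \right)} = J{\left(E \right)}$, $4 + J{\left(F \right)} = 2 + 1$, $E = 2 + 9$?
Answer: $66522$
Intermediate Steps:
$E = 11$
$J{\left(F \right)} = -1$ ($J{\left(F \right)} = -4 + \left(2 + 1\right) = -4 + 3 = -1$)
$C{\left(c \right)} = -1$
$- \frac{66522}{C{\left(w{\left(-8 \right)} \right)}} = - \frac{66522}{-1} = \left(-66522\right) \left(-1\right) = 66522$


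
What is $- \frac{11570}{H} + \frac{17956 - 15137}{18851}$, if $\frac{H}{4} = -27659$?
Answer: $\frac{264994477}{1042799618} \approx 0.25412$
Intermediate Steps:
$H = -110636$ ($H = 4 \left(-27659\right) = -110636$)
$- \frac{11570}{H} + \frac{17956 - 15137}{18851} = - \frac{11570}{-110636} + \frac{17956 - 15137}{18851} = \left(-11570\right) \left(- \frac{1}{110636}\right) + 2819 \cdot \frac{1}{18851} = \frac{5785}{55318} + \frac{2819}{18851} = \frac{264994477}{1042799618}$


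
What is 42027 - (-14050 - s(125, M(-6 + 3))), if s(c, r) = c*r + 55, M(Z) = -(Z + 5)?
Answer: 55882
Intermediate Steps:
M(Z) = -5 - Z (M(Z) = -(5 + Z) = -5 - Z)
s(c, r) = 55 + c*r
42027 - (-14050 - s(125, M(-6 + 3))) = 42027 - (-14050 - (55 + 125*(-5 - (-6 + 3)))) = 42027 - (-14050 - (55 + 125*(-5 - 1*(-3)))) = 42027 - (-14050 - (55 + 125*(-5 + 3))) = 42027 - (-14050 - (55 + 125*(-2))) = 42027 - (-14050 - (55 - 250)) = 42027 - (-14050 - 1*(-195)) = 42027 - (-14050 + 195) = 42027 - 1*(-13855) = 42027 + 13855 = 55882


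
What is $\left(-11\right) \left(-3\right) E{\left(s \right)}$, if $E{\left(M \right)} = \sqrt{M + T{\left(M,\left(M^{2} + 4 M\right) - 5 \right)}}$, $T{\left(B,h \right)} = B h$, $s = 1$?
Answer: $33$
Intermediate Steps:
$E{\left(M \right)} = \sqrt{M + M \left(-5 + M^{2} + 4 M\right)}$ ($E{\left(M \right)} = \sqrt{M + M \left(\left(M^{2} + 4 M\right) - 5\right)} = \sqrt{M + M \left(-5 + M^{2} + 4 M\right)}$)
$\left(-11\right) \left(-3\right) E{\left(s \right)} = \left(-11\right) \left(-3\right) \sqrt{1 \left(-4 + 1^{2} + 4 \cdot 1\right)} = 33 \sqrt{1 \left(-4 + 1 + 4\right)} = 33 \sqrt{1 \cdot 1} = 33 \sqrt{1} = 33 \cdot 1 = 33$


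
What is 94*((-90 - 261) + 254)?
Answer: -9118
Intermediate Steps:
94*((-90 - 261) + 254) = 94*(-351 + 254) = 94*(-97) = -9118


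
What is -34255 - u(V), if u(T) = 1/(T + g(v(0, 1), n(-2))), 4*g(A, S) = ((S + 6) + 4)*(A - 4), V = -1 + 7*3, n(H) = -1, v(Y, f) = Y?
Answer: -376806/11 ≈ -34255.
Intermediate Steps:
V = 20 (V = -1 + 21 = 20)
g(A, S) = (-4 + A)*(10 + S)/4 (g(A, S) = (((S + 6) + 4)*(A - 4))/4 = (((6 + S) + 4)*(-4 + A))/4 = ((10 + S)*(-4 + A))/4 = ((-4 + A)*(10 + S))/4 = (-4 + A)*(10 + S)/4)
u(T) = 1/(-9 + T) (u(T) = 1/(T + (-10 - 1*(-1) + (5/2)*0 + (¼)*0*(-1))) = 1/(T + (-10 + 1 + 0 + 0)) = 1/(T - 9) = 1/(-9 + T))
-34255 - u(V) = -34255 - 1/(-9 + 20) = -34255 - 1/11 = -376806/11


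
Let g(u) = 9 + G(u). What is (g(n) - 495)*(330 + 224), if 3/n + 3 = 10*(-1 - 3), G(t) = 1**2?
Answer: -268690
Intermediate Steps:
G(t) = 1
n = -3/43 (n = 3/(-3 + 10*(-1 - 3)) = 3/(-3 + 10*(-4)) = 3/(-3 - 40) = 3/(-43) = 3*(-1/43) = -3/43 ≈ -0.069767)
g(u) = 10 (g(u) = 9 + 1 = 10)
(g(n) - 495)*(330 + 224) = (10 - 495)*(330 + 224) = -485*554 = -268690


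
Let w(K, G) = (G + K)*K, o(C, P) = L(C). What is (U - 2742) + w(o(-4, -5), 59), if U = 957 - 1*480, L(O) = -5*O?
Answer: -685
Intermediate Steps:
o(C, P) = -5*C
w(K, G) = K*(G + K)
U = 477 (U = 957 - 480 = 477)
(U - 2742) + w(o(-4, -5), 59) = (477 - 2742) + (-5*(-4))*(59 - 5*(-4)) = -2265 + 20*(59 + 20) = -2265 + 20*79 = -2265 + 1580 = -685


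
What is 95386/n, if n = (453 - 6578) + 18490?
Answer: 95386/12365 ≈ 7.7142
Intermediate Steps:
n = 12365 (n = -6125 + 18490 = 12365)
95386/n = 95386/12365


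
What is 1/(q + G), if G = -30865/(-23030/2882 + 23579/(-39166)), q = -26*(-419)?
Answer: 484973829/7025270121316 ≈ 6.9033e-5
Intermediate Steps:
q = 10894
G = 1741965228190/484973829 (G = -30865/(-23030*1/2882 + 23579*(-1/39166)) = -30865/(-11515/1441 - 23579/39166) = -30865/(-484973829/56438206) = -30865*(-56438206/484973829) = 1741965228190/484973829 ≈ 3591.9)
1/(q + G) = 1/(10894 + 1741965228190/484973829) = 1/(7025270121316/484973829) = 484973829/7025270121316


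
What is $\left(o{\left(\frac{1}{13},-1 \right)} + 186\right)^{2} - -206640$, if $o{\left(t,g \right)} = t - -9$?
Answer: $\frac{41353456}{169} \approx 2.447 \cdot 10^{5}$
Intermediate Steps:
$o{\left(t,g \right)} = 9 + t$ ($o{\left(t,g \right)} = t + 9 = 9 + t$)
$\left(o{\left(\frac{1}{13},-1 \right)} + 186\right)^{2} - -206640 = \left(\left(9 + \frac{1}{13}\right) + 186\right)^{2} - -206640 = \left(\left(9 + \frac{1}{13}\right) + 186\right)^{2} + 206640 = \left(\frac{118}{13} + 186\right)^{2} + 206640 = \left(\frac{2536}{13}\right)^{2} + 206640 = \frac{6431296}{169} + 206640 = \frac{41353456}{169}$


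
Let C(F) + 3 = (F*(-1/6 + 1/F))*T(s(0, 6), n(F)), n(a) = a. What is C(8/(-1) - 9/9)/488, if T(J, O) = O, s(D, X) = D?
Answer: -51/976 ≈ -0.052254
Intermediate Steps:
C(F) = -3 + F²*(-⅙ + 1/F) (C(F) = -3 + (F*(-1/6 + 1/F))*F = -3 + (F*(-1*⅙ + 1/F))*F = -3 + (F*(-⅙ + 1/F))*F = -3 + F²*(-⅙ + 1/F))
C(8/(-1) - 9/9)/488 = (-3 + (8/(-1) - 9/9) - (8/(-1) - 9/9)²/6)/488 = (-3 + (8*(-1) - 9*⅑) - (8*(-1) - 9*⅑)²/6)*(1/488) = (-3 + (-8 - 1) - (-8 - 1)²/6)*(1/488) = (-3 - 9 - ⅙*(-9)²)*(1/488) = (-3 - 9 - ⅙*81)*(1/488) = (-3 - 9 - 27/2)*(1/488) = -51/2*1/488 = -51/976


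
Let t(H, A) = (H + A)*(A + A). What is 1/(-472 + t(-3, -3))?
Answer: -1/436 ≈ -0.0022936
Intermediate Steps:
t(H, A) = 2*A*(A + H) (t(H, A) = (A + H)*(2*A) = 2*A*(A + H))
1/(-472 + t(-3, -3)) = 1/(-472 + 2*(-3)*(-3 - 3)) = 1/(-472 + 2*(-3)*(-6)) = 1/(-472 + 36) = 1/(-436) = -1/436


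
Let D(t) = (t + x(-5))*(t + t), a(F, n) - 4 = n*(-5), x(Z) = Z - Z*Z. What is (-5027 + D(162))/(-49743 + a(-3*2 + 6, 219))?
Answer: -37741/50834 ≈ -0.74244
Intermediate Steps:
x(Z) = Z - Z²
a(F, n) = 4 - 5*n (a(F, n) = 4 + n*(-5) = 4 - 5*n)
D(t) = 2*t*(-30 + t) (D(t) = (t - 5*(1 - 1*(-5)))*(t + t) = (t - 5*(1 + 5))*(2*t) = (t - 5*6)*(2*t) = (t - 30)*(2*t) = (-30 + t)*(2*t) = 2*t*(-30 + t))
(-5027 + D(162))/(-49743 + a(-3*2 + 6, 219)) = (-5027 + 2*162*(-30 + 162))/(-49743 + (4 - 5*219)) = (-5027 + 2*162*132)/(-49743 + (4 - 1095)) = (-5027 + 42768)/(-49743 - 1091) = 37741/(-50834) = 37741*(-1/50834) = -37741/50834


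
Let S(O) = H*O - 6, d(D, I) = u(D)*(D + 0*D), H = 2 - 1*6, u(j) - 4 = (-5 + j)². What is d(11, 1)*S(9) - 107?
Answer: -18587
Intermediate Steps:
u(j) = 4 + (-5 + j)²
H = -4 (H = 2 - 6 = -4)
d(D, I) = D*(4 + (-5 + D)²) (d(D, I) = (4 + (-5 + D)²)*(D + 0*D) = (4 + (-5 + D)²)*(D + 0) = (4 + (-5 + D)²)*D = D*(4 + (-5 + D)²))
S(O) = -6 - 4*O (S(O) = -4*O - 6 = -6 - 4*O)
d(11, 1)*S(9) - 107 = (11*(4 + (-5 + 11)²))*(-6 - 4*9) - 107 = (11*(4 + 6²))*(-6 - 36) - 107 = (11*(4 + 36))*(-42) - 107 = (11*40)*(-42) - 107 = 440*(-42) - 107 = -18480 - 107 = -18587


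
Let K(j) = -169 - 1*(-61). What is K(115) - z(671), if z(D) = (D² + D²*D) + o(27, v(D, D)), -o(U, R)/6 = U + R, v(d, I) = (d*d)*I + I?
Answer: 1510112394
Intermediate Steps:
v(d, I) = I + I*d² (v(d, I) = d²*I + I = I*d² + I = I + I*d²)
o(U, R) = -6*R - 6*U (o(U, R) = -6*(U + R) = -6*(R + U) = -6*R - 6*U)
z(D) = -162 + D² + D³ - 6*D*(1 + D²) (z(D) = (D² + D²*D) + (-6*D*(1 + D²) - 6*27) = (D² + D³) + (-6*D*(1 + D²) - 162) = (D² + D³) + (-162 - 6*D*(1 + D²)) = -162 + D² + D³ - 6*D*(1 + D²))
K(j) = -108 (K(j) = -169 + 61 = -108)
K(115) - z(671) = -108 - (-162 + 671² - 6*671 - 5*671³) = -108 - (-162 + 450241 - 4026 - 5*302111711) = -108 - (-162 + 450241 - 4026 - 1510558555) = -108 - 1*(-1510112502) = -108 + 1510112502 = 1510112394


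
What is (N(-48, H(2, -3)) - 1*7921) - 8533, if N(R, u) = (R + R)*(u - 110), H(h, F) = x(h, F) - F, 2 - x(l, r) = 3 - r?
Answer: -5798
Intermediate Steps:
x(l, r) = -1 + r (x(l, r) = 2 - (3 - r) = 2 + (-3 + r) = -1 + r)
H(h, F) = -1 (H(h, F) = (-1 + F) - F = -1)
N(R, u) = 2*R*(-110 + u) (N(R, u) = (2*R)*(-110 + u) = 2*R*(-110 + u))
(N(-48, H(2, -3)) - 1*7921) - 8533 = (2*(-48)*(-110 - 1) - 1*7921) - 8533 = (2*(-48)*(-111) - 7921) - 8533 = (10656 - 7921) - 8533 = 2735 - 8533 = -5798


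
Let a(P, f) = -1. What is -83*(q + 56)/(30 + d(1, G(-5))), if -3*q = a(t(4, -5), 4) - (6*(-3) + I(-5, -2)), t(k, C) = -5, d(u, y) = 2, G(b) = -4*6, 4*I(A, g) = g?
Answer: -24983/192 ≈ -130.12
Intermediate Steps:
I(A, g) = g/4
G(b) = -24
q = -35/6 (q = -(-1 - (6*(-3) + (¼)*(-2)))/3 = -(-1 - (-18 - ½))/3 = -(-1 - 1*(-37/2))/3 = -(-1 + 37/2)/3 = -⅓*35/2 = -35/6 ≈ -5.8333)
-83*(q + 56)/(30 + d(1, G(-5))) = -83*(-35/6 + 56)/(30 + 2) = -24983/(6*32) = -83*301/192 = -24983/192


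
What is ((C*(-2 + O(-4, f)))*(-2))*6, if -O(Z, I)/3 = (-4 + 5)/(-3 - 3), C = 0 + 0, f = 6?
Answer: 0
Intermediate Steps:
C = 0
O(Z, I) = 1/2 (O(Z, I) = -3*(-4 + 5)/(-3 - 3) = -3/(-6) = -3*(-1)/6 = -3*(-1/6) = 1/2)
((C*(-2 + O(-4, f)))*(-2))*6 = ((0*(-2 + 1/2))*(-2))*6 = ((0*(-3/2))*(-2))*6 = (0*(-2))*6 = 0*6 = 0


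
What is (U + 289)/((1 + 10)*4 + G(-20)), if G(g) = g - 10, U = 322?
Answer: 611/14 ≈ 43.643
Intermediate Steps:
G(g) = -10 + g
(U + 289)/((1 + 10)*4 + G(-20)) = (322 + 289)/((1 + 10)*4 + (-10 - 20)) = 611/(11*4 - 30) = 611/(44 - 30) = 611/14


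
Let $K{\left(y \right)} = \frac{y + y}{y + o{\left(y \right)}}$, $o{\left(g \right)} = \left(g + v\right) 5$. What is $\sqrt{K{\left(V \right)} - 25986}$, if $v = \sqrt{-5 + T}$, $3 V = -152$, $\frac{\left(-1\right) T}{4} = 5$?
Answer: $\frac{\sqrt{-2024534346835026 + 2121334800 i}}{279123} \approx 8.4454 \cdot 10^{-5} + 161.2 i$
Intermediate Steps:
$T = -20$ ($T = \left(-4\right) 5 = -20$)
$V = - \frac{152}{3}$ ($V = \frac{1}{3} \left(-152\right) = - \frac{152}{3} \approx -50.667$)
$v = 5 i$ ($v = \sqrt{-5 - 20} = \sqrt{-25} = 5 i \approx 5.0 i$)
$o{\left(g \right)} = 5 g + 25 i$ ($o{\left(g \right)} = \left(g + 5 i\right) 5 = 5 g + 25 i$)
$K{\left(y \right)} = \frac{2 y}{6 y + 25 i}$ ($K{\left(y \right)} = \frac{y + y}{y + \left(5 y + 25 i\right)} = \frac{2 y}{6 y + 25 i}$)
$\sqrt{K{\left(V \right)} - 25986} = \sqrt{2 \left(- \frac{152}{3}\right) \frac{1}{6 \left(- \frac{152}{3}\right) + 25 i} - 25986} = \sqrt{2 \left(- \frac{152}{3}\right) \frac{1}{-304 + 25 i} - 25986} = \sqrt{2 \left(- \frac{152}{3}\right) \frac{-304 - 25 i}{93041} - 25986} = \sqrt{\left(\frac{92416}{279123} + \frac{7600 i}{279123}\right) - 25986} = \sqrt{- \frac{7253197862}{279123} + \frac{7600 i}{279123}}$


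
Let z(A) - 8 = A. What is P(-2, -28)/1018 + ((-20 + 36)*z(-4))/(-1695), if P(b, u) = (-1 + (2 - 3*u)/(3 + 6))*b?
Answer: -141233/2588265 ≈ -0.054567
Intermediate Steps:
z(A) = 8 + A
P(b, u) = b*(-7/9 - u/3) (P(b, u) = (-1 + (2 - 3*u)/9)*b = (-1 + (2 - 3*u)*(⅑))*b = (-1 + (2/9 - u/3))*b = (-7/9 - u/3)*b = b*(-7/9 - u/3))
P(-2, -28)/1018 + ((-20 + 36)*z(-4))/(-1695) = -⅑*(-2)*(7 + 3*(-28))/1018 + ((-20 + 36)*(8 - 4))/(-1695) = -⅑*(-2)*(7 - 84)*(1/1018) + (16*4)*(-1/1695) = -⅑*(-2)*(-77)*(1/1018) + 64*(-1/1695) = -154/9*1/1018 - 64/1695 = -77/4581 - 64/1695 = -141233/2588265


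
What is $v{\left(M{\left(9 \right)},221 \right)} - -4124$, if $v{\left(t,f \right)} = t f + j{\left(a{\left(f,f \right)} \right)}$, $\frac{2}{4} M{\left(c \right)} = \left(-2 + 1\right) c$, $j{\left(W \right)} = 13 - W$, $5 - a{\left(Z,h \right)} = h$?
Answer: $375$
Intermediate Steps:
$a{\left(Z,h \right)} = 5 - h$
$M{\left(c \right)} = - 2 c$ ($M{\left(c \right)} = 2 \left(-2 + 1\right) c = 2 \left(- c\right) = - 2 c$)
$v{\left(t,f \right)} = 8 + f + f t$ ($v{\left(t,f \right)} = t f - \left(-8 - f\right) = f t + \left(13 + \left(-5 + f\right)\right) = f t + \left(8 + f\right) = 8 + f + f t$)
$v{\left(M{\left(9 \right)},221 \right)} - -4124 = \left(8 + 221 + 221 \left(\left(-2\right) 9\right)\right) - -4124 = \left(8 + 221 + 221 \left(-18\right)\right) + \left(4128 - 4\right) = \left(8 + 221 - 3978\right) + 4124 = -3749 + 4124 = 375$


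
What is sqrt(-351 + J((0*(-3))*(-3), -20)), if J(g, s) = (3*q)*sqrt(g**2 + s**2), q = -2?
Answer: I*sqrt(471) ≈ 21.703*I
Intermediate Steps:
J(g, s) = -6*sqrt(g**2 + s**2) (J(g, s) = (3*(-2))*sqrt(g**2 + s**2) = -6*sqrt(g**2 + s**2))
sqrt(-351 + J((0*(-3))*(-3), -20)) = sqrt(-351 - 6*sqrt(((0*(-3))*(-3))**2 + (-20)**2)) = sqrt(-351 - 6*sqrt((0*(-3))**2 + 400)) = sqrt(-351 - 6*sqrt(0**2 + 400)) = sqrt(-351 - 6*sqrt(0 + 400)) = sqrt(-351 - 6*sqrt(400)) = sqrt(-351 - 6*20) = sqrt(-351 - 120) = sqrt(-471) = I*sqrt(471)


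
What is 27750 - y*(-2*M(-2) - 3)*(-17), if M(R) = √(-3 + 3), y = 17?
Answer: 26883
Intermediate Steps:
M(R) = 0 (M(R) = √0 = 0)
27750 - y*(-2*M(-2) - 3)*(-17) = 27750 - 17*(-2*0 - 3)*(-17) = 27750 - 17*(0 - 3)*(-17) = 27750 - 17*(-3)*(-17) = 27750 - (-51)*(-17) = 27750 - 1*867 = 27750 - 867 = 26883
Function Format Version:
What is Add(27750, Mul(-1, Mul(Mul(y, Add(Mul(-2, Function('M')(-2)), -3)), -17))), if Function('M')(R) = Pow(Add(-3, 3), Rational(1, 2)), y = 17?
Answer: 26883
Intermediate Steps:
Function('M')(R) = 0 (Function('M')(R) = Pow(0, Rational(1, 2)) = 0)
Add(27750, Mul(-1, Mul(Mul(y, Add(Mul(-2, Function('M')(-2)), -3)), -17))) = Add(27750, Mul(-1, Mul(Mul(17, Add(Mul(-2, 0), -3)), -17))) = Add(27750, Mul(-1, Mul(Mul(17, Add(0, -3)), -17))) = Add(27750, Mul(-1, Mul(Mul(17, -3), -17))) = Add(27750, Mul(-1, Mul(-51, -17))) = Add(27750, Mul(-1, 867)) = Add(27750, -867) = 26883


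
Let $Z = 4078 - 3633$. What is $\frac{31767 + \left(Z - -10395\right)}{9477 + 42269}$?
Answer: $\frac{42607}{51746} \approx 0.82339$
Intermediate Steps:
$Z = 445$ ($Z = 4078 - 3633 = 445$)
$\frac{31767 + \left(Z - -10395\right)}{9477 + 42269} = \frac{31767 + \left(445 - -10395\right)}{9477 + 42269} = \frac{31767 + \left(445 + 10395\right)}{51746} = \left(31767 + 10840\right) \frac{1}{51746} = 42607 \cdot \frac{1}{51746} = \frac{42607}{51746}$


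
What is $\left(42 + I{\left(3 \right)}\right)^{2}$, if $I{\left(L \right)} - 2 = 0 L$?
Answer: $1936$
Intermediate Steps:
$I{\left(L \right)} = 2$ ($I{\left(L \right)} = 2 + 0 L = 2 + 0 = 2$)
$\left(42 + I{\left(3 \right)}\right)^{2} = \left(42 + 2\right)^{2} = 44^{2} = 1936$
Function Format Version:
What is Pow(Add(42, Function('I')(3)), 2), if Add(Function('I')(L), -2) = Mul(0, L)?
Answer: 1936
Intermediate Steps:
Function('I')(L) = 2 (Function('I')(L) = Add(2, Mul(0, L)) = Add(2, 0) = 2)
Pow(Add(42, Function('I')(3)), 2) = Pow(Add(42, 2), 2) = Pow(44, 2) = 1936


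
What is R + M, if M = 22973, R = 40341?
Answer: 63314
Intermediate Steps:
R + M = 40341 + 22973 = 63314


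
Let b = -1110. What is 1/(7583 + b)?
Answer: 1/6473 ≈ 0.00015449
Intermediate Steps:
1/(7583 + b) = 1/(7583 - 1110) = 1/6473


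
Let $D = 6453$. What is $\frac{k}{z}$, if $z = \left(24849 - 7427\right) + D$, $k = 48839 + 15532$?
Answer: $\frac{64371}{23875} \approx 2.6962$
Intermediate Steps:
$k = 64371$
$z = 23875$ ($z = \left(24849 - 7427\right) + 6453 = 17422 + 6453 = 23875$)
$\frac{k}{z} = \frac{64371}{23875}$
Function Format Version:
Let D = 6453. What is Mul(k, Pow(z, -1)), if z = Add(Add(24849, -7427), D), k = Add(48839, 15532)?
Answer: Rational(64371, 23875) ≈ 2.6962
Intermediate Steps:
k = 64371
z = 23875 (z = Add(Add(24849, -7427), 6453) = Add(17422, 6453) = 23875)
Mul(k, Pow(z, -1)) = Mul(64371, Pow(23875, -1)) = Mul(64371, Rational(1, 23875)) = Rational(64371, 23875)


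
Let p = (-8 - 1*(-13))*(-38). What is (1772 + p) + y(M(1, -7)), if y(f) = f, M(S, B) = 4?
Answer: 1586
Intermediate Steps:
p = -190 (p = (-8 + 13)*(-38) = 5*(-38) = -190)
(1772 + p) + y(M(1, -7)) = (1772 - 190) + 4 = 1582 + 4 = 1586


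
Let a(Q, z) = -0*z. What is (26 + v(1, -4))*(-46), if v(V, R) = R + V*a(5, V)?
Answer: -1012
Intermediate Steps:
a(Q, z) = 0 (a(Q, z) = -1*0 = 0)
v(V, R) = R (v(V, R) = R + V*0 = R + 0 = R)
(26 + v(1, -4))*(-46) = (26 - 4)*(-46) = 22*(-46) = -1012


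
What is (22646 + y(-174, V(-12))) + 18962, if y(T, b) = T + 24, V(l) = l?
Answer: 41458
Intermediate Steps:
y(T, b) = 24 + T
(22646 + y(-174, V(-12))) + 18962 = (22646 + (24 - 174)) + 18962 = (22646 - 150) + 18962 = 22496 + 18962 = 41458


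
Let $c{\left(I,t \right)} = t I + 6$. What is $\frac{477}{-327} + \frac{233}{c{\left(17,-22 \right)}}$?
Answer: $- \frac{83909}{40112} \approx -2.0919$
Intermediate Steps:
$c{\left(I,t \right)} = 6 + I t$ ($c{\left(I,t \right)} = I t + 6 = 6 + I t$)
$\frac{477}{-327} + \frac{233}{c{\left(17,-22 \right)}} = \frac{477}{-327} + \frac{233}{6 + 17 \left(-22\right)} = 477 \left(- \frac{1}{327}\right) + \frac{233}{6 - 374} = - \frac{159}{109} + \frac{233}{-368} = - \frac{159}{109} + 233 \left(- \frac{1}{368}\right) = - \frac{159}{109} - \frac{233}{368} = - \frac{83909}{40112}$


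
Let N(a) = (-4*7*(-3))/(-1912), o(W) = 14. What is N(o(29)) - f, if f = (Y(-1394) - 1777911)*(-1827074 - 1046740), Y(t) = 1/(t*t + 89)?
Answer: -1582051994884571202211/309636450 ≈ -5.1094e+12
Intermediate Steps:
N(a) = -21/478 (N(a) = -28*(-3)*(-1/1912) = 84*(-1/1912) = -21/478)
Y(t) = 1/(89 + t**2) (Y(t) = 1/(t**2 + 89) = 1/(89 + t**2))
f = 3309732206871459412/647775 (f = (1/(89 + (-1394)**2) - 1777911)*(-1827074 - 1046740) = (1/(89 + 1943236) - 1777911)*(-2873814) = (1/1943325 - 1777911)*(-2873814) = -3455058894074/1943325*(-2873814) = 3309732206871459412/647775 ≈ 5.1094e+12)
N(o(29)) - f = -21/478 - 1*3309732206871459412/647775 = -21/478 - 3309732206871459412/647775 = -1582051994884571202211/309636450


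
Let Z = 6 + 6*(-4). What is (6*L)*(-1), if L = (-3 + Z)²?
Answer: -2646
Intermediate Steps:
Z = -18 (Z = 6 - 24 = -18)
L = 441 (L = (-3 - 18)² = (-21)² = 441)
(6*L)*(-1) = (6*441)*(-1) = 2646*(-1) = -2646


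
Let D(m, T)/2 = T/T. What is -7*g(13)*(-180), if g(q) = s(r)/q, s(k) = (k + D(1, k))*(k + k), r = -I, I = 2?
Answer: 0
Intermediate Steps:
D(m, T) = 2 (D(m, T) = 2*(T/T) = 2*1 = 2)
r = -2 (r = -1*2 = -2)
s(k) = 2*k*(2 + k) (s(k) = (k + 2)*(k + k) = (2 + k)*(2*k) = 2*k*(2 + k))
g(q) = 0 (g(q) = (2*(-2)*(2 - 2))/q = (2*(-2)*0)/q = 0/q = 0)
-7*g(13)*(-180) = -7*0*(-180) = 0*(-180) = 0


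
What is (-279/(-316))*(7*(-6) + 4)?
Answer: -5301/158 ≈ -33.551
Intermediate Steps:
(-279/(-316))*(7*(-6) + 4) = (-279*(-1/316))*(-42 + 4) = (279/316)*(-38) = -5301/158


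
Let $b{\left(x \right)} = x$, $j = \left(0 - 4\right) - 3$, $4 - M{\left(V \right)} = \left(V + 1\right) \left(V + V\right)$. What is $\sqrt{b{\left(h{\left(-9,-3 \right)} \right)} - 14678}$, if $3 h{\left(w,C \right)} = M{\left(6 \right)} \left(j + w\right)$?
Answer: $\frac{i \sqrt{128262}}{3} \approx 119.38 i$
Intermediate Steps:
$M{\left(V \right)} = 4 - 2 V \left(1 + V\right)$ ($M{\left(V \right)} = 4 - \left(V + 1\right) \left(V + V\right) = 4 - \left(1 + V\right) 2 V = 4 - 2 V \left(1 + V\right)$)
$j = -7$ ($j = -4 - 3 = -7$)
$h{\left(w,C \right)} = \frac{560}{3} - \frac{80 w}{3}$ ($h{\left(w,C \right)} = \frac{\left(4 - 12 - 2 \cdot 6^{2}\right) \left(-7 + w\right)}{3} = \frac{\left(4 - 12 - 72\right) \left(-7 + w\right)}{3} = \frac{\left(-80\right) \left(-7 + w\right)}{3} = \frac{560 - 80 w}{3} = \frac{560}{3} - \frac{80 w}{3}$)
$\sqrt{b{\left(h{\left(-9,-3 \right)} \right)} - 14678} = \sqrt{\left(\frac{560}{3} - -240\right) - 14678} = \sqrt{\left(\frac{560}{3} + 240\right) - 14678} = \sqrt{\frac{1280}{3} - 14678} = \sqrt{- \frac{42754}{3}} = \frac{i \sqrt{128262}}{3}$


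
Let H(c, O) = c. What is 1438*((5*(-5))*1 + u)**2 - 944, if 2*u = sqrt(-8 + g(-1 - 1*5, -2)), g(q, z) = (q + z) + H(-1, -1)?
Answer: 1783389/2 - 35950*I*sqrt(17) ≈ 8.9169e+5 - 1.4823e+5*I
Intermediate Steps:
g(q, z) = -1 + q + z (g(q, z) = (q + z) - 1 = -1 + q + z)
u = I*sqrt(17)/2 (u = sqrt(-8 + (-1 + (-1 - 1*5) - 2))/2 = sqrt(-8 + (-1 + (-1 - 5) - 2))/2 = sqrt(-8 + (-1 - 6 - 2))/2 = sqrt(-8 - 9)/2 = sqrt(-17)/2 = (I*sqrt(17))/2 = I*sqrt(17)/2 ≈ 2.0616*I)
1438*((5*(-5))*1 + u)**2 - 944 = 1438*((5*(-5))*1 + I*sqrt(17)/2)**2 - 944 = 1438*(-25*1 + I*sqrt(17)/2)**2 - 944 = 1438*(-25 + I*sqrt(17)/2)**2 - 944 = -944 + 1438*(-25 + I*sqrt(17)/2)**2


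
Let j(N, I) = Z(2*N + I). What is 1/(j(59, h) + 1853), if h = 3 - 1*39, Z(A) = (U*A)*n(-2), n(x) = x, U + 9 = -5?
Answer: 1/4149 ≈ 0.00024102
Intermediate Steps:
U = -14 (U = -9 - 5 = -14)
Z(A) = 28*A (Z(A) = -14*A*(-2) = 28*A)
h = -36 (h = 3 - 39 = -36)
j(N, I) = 28*I + 56*N (j(N, I) = 28*(2*N + I) = 28*(I + 2*N) = 28*I + 56*N)
1/(j(59, h) + 1853) = 1/((28*(-36) + 56*59) + 1853) = 1/((-1008 + 3304) + 1853) = 1/(2296 + 1853) = 1/4149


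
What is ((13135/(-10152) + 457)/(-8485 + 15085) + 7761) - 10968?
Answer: -214874636071/67003200 ≈ -3206.9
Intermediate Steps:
((13135/(-10152) + 457)/(-8485 + 15085) + 7761) - 10968 = ((13135*(-1/10152) + 457)/6600 + 7761) - 10968 = ((-13135/10152 + 457)*(1/6600) + 7761) - 10968 = ((4626329/10152)*(1/6600) + 7761) - 10968 = (4626329/67003200 + 7761) - 10968 = 520016461529/67003200 - 10968 = -214874636071/67003200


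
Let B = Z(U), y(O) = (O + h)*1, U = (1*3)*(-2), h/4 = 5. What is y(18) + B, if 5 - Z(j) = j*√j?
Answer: 43 + 6*I*√6 ≈ 43.0 + 14.697*I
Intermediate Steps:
h = 20 (h = 4*5 = 20)
U = -6 (U = 3*(-2) = -6)
y(O) = 20 + O (y(O) = (O + 20)*1 = (20 + O)*1 = 20 + O)
Z(j) = 5 - j^(3/2) (Z(j) = 5 - j*√j = 5 - j^(3/2))
B = 5 + 6*I*√6 (B = 5 - (-6)^(3/2) = 5 - (-6)*I*√6 = 5 + 6*I*√6 ≈ 5.0 + 14.697*I)
y(18) + B = (20 + 18) + (5 + 6*I*√6) = 38 + (5 + 6*I*√6) = 43 + 6*I*√6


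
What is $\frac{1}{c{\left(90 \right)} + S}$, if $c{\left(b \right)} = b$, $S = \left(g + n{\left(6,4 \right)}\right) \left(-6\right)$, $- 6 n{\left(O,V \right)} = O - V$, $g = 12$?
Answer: $\frac{1}{20} \approx 0.05$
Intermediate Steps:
$n{\left(O,V \right)} = - \frac{O}{6} + \frac{V}{6}$ ($n{\left(O,V \right)} = - \frac{O - V}{6} = - \frac{O}{6} + \frac{V}{6}$)
$S = -70$ ($S = \left(12 + \left(\left(- \frac{1}{6}\right) 6 + \frac{1}{6} \cdot 4\right)\right) \left(-6\right) = \left(12 + \left(-1 + \frac{2}{3}\right)\right) \left(-6\right) = \left(12 - \frac{1}{3}\right) \left(-6\right) = \frac{35}{3} \left(-6\right) = -70$)
$\frac{1}{c{\left(90 \right)} + S} = \frac{1}{90 - 70} = \frac{1}{20}$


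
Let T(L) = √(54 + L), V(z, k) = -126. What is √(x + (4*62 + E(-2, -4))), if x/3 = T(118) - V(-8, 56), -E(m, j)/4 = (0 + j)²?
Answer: √(562 + 6*√43) ≈ 24.522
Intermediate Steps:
E(m, j) = -4*j² (E(m, j) = -4*(0 + j)² = -4*j²)
x = 378 + 6*√43 (x = 3*(√(54 + 118) - 1*(-126)) = 3*(√172 + 126) = 3*(2*√43 + 126) = 3*(126 + 2*√43) = 378 + 6*√43 ≈ 417.34)
√(x + (4*62 + E(-2, -4))) = √((378 + 6*√43) + (4*62 - 4*(-4)²)) = √((378 + 6*√43) + (248 - 4*16)) = √((378 + 6*√43) + (248 - 64)) = √((378 + 6*√43) + 184) = √(562 + 6*√43)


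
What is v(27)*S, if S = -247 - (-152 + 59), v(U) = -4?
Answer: 616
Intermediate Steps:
S = -154 (S = -247 - 1*(-93) = -247 + 93 = -154)
v(27)*S = -4*(-154) = 616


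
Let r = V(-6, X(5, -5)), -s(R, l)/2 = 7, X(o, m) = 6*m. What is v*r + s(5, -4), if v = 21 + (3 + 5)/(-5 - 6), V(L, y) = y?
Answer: -6844/11 ≈ -622.18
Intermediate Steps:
s(R, l) = -14 (s(R, l) = -2*7 = -14)
r = -30 (r = 6*(-5) = -30)
v = 223/11 (v = 21 + 8/(-11) = 21 + 8*(-1/11) = 21 - 8/11 = 223/11 ≈ 20.273)
v*r + s(5, -4) = (223/11)*(-30) - 14 = -6690/11 - 14 = -6844/11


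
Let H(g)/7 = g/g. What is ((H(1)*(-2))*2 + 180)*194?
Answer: 29488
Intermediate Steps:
H(g) = 7 (H(g) = 7*(g/g) = 7*1 = 7)
((H(1)*(-2))*2 + 180)*194 = ((7*(-2))*2 + 180)*194 = (-14*2 + 180)*194 = (-28 + 180)*194 = 152*194 = 29488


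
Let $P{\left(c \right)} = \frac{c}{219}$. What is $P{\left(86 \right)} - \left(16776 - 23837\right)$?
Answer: $\frac{1546445}{219} \approx 7061.4$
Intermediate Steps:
$P{\left(c \right)} = \frac{c}{219}$ ($P{\left(c \right)} = c \frac{1}{219} = \frac{c}{219}$)
$P{\left(86 \right)} - \left(16776 - 23837\right) = \frac{1}{219} \cdot 86 - \left(16776 - 23837\right) = \frac{86}{219} - -7061 = \frac{86}{219} + 7061 = \frac{1546445}{219}$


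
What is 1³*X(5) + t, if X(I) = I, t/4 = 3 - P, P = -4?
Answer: 33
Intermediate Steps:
t = 28 (t = 4*(3 - 1*(-4)) = 4*(3 + 4) = 4*7 = 28)
1³*X(5) + t = 1³*5 + 28 = 1*5 + 28 = 5 + 28 = 33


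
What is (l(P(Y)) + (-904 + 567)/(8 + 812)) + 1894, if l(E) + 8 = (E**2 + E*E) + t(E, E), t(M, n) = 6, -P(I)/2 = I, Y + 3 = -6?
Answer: 2082463/820 ≈ 2539.6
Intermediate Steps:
Y = -9 (Y = -3 - 6 = -9)
P(I) = -2*I
l(E) = -2 + 2*E**2 (l(E) = -8 + ((E**2 + E*E) + 6) = -8 + ((E**2 + E**2) + 6) = -8 + (2*E**2 + 6) = -8 + (6 + 2*E**2) = -2 + 2*E**2)
(l(P(Y)) + (-904 + 567)/(8 + 812)) + 1894 = ((-2 + 2*(-2*(-9))**2) + (-904 + 567)/(8 + 812)) + 1894 = ((-2 + 2*18**2) - 337/820) + 1894 = ((-2 + 2*324) - 337*1/820) + 1894 = ((-2 + 648) - 337/820) + 1894 = (646 - 337/820) + 1894 = 529383/820 + 1894 = 2082463/820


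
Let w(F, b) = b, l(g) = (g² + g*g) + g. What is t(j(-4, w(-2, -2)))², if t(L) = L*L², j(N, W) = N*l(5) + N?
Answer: 126324651851776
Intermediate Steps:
l(g) = g + 2*g² (l(g) = (g² + g²) + g = 2*g² + g = g + 2*g²)
j(N, W) = 56*N (j(N, W) = N*(5*(1 + 2*5)) + N = N*(5*(1 + 10)) + N = N*(5*11) + N = N*55 + N = 55*N + N = 56*N)
t(L) = L³
t(j(-4, w(-2, -2)))² = ((56*(-4))³)² = ((-224)³)² = (-11239424)² = 126324651851776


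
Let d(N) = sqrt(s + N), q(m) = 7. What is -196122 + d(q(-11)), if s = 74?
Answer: -196113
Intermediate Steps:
d(N) = sqrt(74 + N)
-196122 + d(q(-11)) = -196122 + sqrt(74 + 7) = -196122 + sqrt(81) = -196122 + 9 = -196113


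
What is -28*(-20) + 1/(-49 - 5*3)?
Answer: 35839/64 ≈ 559.98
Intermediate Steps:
-28*(-20) + 1/(-49 - 5*3) = 560 + 1/(-49 - 15) = 560 + 1/(-64) = 560 - 1/64 = 35839/64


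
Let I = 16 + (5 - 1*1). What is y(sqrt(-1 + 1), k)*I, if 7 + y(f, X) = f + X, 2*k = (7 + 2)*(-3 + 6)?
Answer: 130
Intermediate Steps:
k = 27/2 (k = ((7 + 2)*(-3 + 6))/2 = (9*3)/2 = (1/2)*27 = 27/2 ≈ 13.500)
y(f, X) = -7 + X + f (y(f, X) = -7 + (f + X) = -7 + (X + f) = -7 + X + f)
I = 20 (I = 16 + (5 - 1) = 16 + 4 = 20)
y(sqrt(-1 + 1), k)*I = (-7 + 27/2 + sqrt(-1 + 1))*20 = (-7 + 27/2 + sqrt(0))*20 = (-7 + 27/2 + 0)*20 = (13/2)*20 = 130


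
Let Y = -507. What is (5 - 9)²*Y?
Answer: -8112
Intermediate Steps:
(5 - 9)²*Y = (5 - 9)²*(-507) = (-4)²*(-507) = 16*(-507) = -8112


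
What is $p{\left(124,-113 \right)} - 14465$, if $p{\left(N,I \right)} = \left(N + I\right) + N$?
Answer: $-14330$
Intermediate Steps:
$p{\left(N,I \right)} = I + 2 N$ ($p{\left(N,I \right)} = \left(I + N\right) + N = I + 2 N$)
$p{\left(124,-113 \right)} - 14465 = \left(-113 + 2 \cdot 124\right) - 14465 = \left(-113 + 248\right) - 14465 = 135 - 14465 = -14330$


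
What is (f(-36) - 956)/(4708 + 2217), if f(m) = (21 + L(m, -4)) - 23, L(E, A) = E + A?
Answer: -998/6925 ≈ -0.14412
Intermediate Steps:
L(E, A) = A + E
f(m) = -6 + m (f(m) = (21 + (-4 + m)) - 23 = (17 + m) - 23 = -6 + m)
(f(-36) - 956)/(4708 + 2217) = ((-6 - 36) - 956)/(4708 + 2217) = (-42 - 956)/6925 = -998*1/6925 = -998/6925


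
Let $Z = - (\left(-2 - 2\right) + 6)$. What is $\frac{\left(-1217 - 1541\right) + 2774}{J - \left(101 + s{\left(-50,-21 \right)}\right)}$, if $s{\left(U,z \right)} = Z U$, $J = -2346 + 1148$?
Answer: $- \frac{16}{1399} \approx -0.011437$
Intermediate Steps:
$J = -1198$
$Z = -2$ ($Z = - (-4 + 6) = \left(-1\right) 2 = -2$)
$s{\left(U,z \right)} = - 2 U$
$\frac{\left(-1217 - 1541\right) + 2774}{J - \left(101 + s{\left(-50,-21 \right)}\right)} = \frac{\left(-1217 - 1541\right) + 2774}{-1198 - \left(101 - -100\right)} = \frac{\left(-1217 - 1541\right) + 2774}{-1198 - 201} = \frac{-2758 + 2774}{-1198 - 201} = \frac{16}{-1198 - 201} = \frac{16}{-1399} = 16 \left(- \frac{1}{1399}\right) = - \frac{16}{1399}$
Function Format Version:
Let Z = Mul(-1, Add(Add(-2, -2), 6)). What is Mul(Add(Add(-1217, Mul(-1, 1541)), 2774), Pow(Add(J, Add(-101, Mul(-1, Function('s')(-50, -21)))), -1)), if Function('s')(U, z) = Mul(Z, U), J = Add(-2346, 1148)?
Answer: Rational(-16, 1399) ≈ -0.011437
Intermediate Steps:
J = -1198
Z = -2 (Z = Mul(-1, Add(-4, 6)) = Mul(-1, 2) = -2)
Function('s')(U, z) = Mul(-2, U)
Mul(Add(Add(-1217, Mul(-1, 1541)), 2774), Pow(Add(J, Add(-101, Mul(-1, Function('s')(-50, -21)))), -1)) = Mul(Add(Add(-1217, Mul(-1, 1541)), 2774), Pow(Add(-1198, Add(-101, Mul(-1, Mul(-2, -50)))), -1)) = Mul(Add(Add(-1217, -1541), 2774), Pow(Add(-1198, Add(-101, Mul(-1, 100))), -1)) = Mul(Add(-2758, 2774), Pow(Add(-1198, Add(-101, -100)), -1)) = Mul(16, Pow(Add(-1198, -201), -1)) = Mul(16, Pow(-1399, -1)) = Mul(16, Rational(-1, 1399)) = Rational(-16, 1399)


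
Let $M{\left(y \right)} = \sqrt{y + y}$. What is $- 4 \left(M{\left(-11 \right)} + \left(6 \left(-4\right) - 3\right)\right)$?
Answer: $108 - 4 i \sqrt{22} \approx 108.0 - 18.762 i$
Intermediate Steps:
$M{\left(y \right)} = \sqrt{2} \sqrt{y}$ ($M{\left(y \right)} = \sqrt{2 y} = \sqrt{2} \sqrt{y}$)
$- 4 \left(M{\left(-11 \right)} + \left(6 \left(-4\right) - 3\right)\right) = - 4 \left(\sqrt{2} \sqrt{-11} + \left(6 \left(-4\right) - 3\right)\right) = - 4 \left(\sqrt{2} i \sqrt{11} - 27\right) = - 4 \left(i \sqrt{22} - 27\right) = - 4 \left(-27 + i \sqrt{22}\right) = 108 - 4 i \sqrt{22}$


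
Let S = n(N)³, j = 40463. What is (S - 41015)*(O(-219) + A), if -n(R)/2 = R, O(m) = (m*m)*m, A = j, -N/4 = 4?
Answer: 86288328012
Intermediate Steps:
N = -16 (N = -4*4 = -16)
A = 40463
O(m) = m³ (O(m) = m²*m = m³)
n(R) = -2*R
S = 32768 (S = (-2*(-16))³ = 32³ = 32768)
(S - 41015)*(O(-219) + A) = (32768 - 41015)*((-219)³ + 40463) = -8247*(-10503459 + 40463) = -8247*(-10462996) = 86288328012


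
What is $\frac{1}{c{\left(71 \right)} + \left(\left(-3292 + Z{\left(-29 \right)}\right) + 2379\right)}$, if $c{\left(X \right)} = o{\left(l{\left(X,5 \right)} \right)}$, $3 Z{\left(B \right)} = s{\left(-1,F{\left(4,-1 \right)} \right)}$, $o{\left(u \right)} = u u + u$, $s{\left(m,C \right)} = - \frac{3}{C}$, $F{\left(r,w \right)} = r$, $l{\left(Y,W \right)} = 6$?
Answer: $- \frac{4}{3485} \approx -0.0011478$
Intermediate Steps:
$o{\left(u \right)} = u + u^{2}$ ($o{\left(u \right)} = u^{2} + u = u + u^{2}$)
$Z{\left(B \right)} = - \frac{1}{4}$ ($Z{\left(B \right)} = \frac{\left(-3\right) \frac{1}{4}}{3} = \frac{1}{3} \left(- \frac{3}{4}\right) = - \frac{1}{4}$)
$c{\left(X \right)} = 42$ ($c{\left(X \right)} = 6 \left(1 + 6\right) = 6 \cdot 7 = 42$)
$\frac{1}{c{\left(71 \right)} + \left(\left(-3292 + Z{\left(-29 \right)}\right) + 2379\right)} = \frac{1}{42 + \left(\left(-3292 - \frac{1}{4}\right) + 2379\right)} = \frac{1}{42 + \left(- \frac{13169}{4} + 2379\right)} = \frac{1}{42 - \frac{3653}{4}} = \frac{1}{- \frac{3485}{4}} = - \frac{4}{3485}$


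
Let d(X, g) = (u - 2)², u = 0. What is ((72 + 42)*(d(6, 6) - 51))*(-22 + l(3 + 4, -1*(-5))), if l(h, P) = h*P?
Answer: -69654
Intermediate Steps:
d(X, g) = 4 (d(X, g) = (0 - 2)² = (-2)² = 4)
l(h, P) = P*h
((72 + 42)*(d(6, 6) - 51))*(-22 + l(3 + 4, -1*(-5))) = ((72 + 42)*(4 - 51))*(-22 + (-1*(-5))*(3 + 4)) = (114*(-47))*(-22 + 5*7) = -5358*(-22 + 35) = -5358*13 = -69654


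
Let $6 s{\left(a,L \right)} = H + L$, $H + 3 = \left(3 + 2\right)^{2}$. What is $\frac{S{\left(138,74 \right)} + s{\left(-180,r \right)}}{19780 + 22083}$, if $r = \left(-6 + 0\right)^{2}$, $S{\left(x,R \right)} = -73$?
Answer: $- \frac{190}{125589} \approx -0.0015129$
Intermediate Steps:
$H = 22$ ($H = -3 + \left(3 + 2\right)^{2} = -3 + 5^{2} = -3 + 25 = 22$)
$r = 36$ ($r = \left(-6\right)^{2} = 36$)
$s{\left(a,L \right)} = \frac{11}{3} + \frac{L}{6}$ ($s{\left(a,L \right)} = \frac{22 + L}{6} = \frac{11}{3} + \frac{L}{6}$)
$\frac{S{\left(138,74 \right)} + s{\left(-180,r \right)}}{19780 + 22083} = \frac{-73 + \left(\frac{11}{3} + \frac{1}{6} \cdot 36\right)}{19780 + 22083} = \frac{-73 + \left(\frac{11}{3} + 6\right)}{41863} = \left(-73 + \frac{29}{3}\right) \frac{1}{41863} = \left(- \frac{190}{3}\right) \frac{1}{41863} = - \frac{190}{125589}$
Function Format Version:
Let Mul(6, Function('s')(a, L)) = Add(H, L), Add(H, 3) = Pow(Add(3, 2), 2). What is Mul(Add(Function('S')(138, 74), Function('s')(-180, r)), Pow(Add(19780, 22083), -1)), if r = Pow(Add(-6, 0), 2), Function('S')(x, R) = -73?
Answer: Rational(-190, 125589) ≈ -0.0015129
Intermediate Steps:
H = 22 (H = Add(-3, Pow(Add(3, 2), 2)) = Add(-3, Pow(5, 2)) = Add(-3, 25) = 22)
r = 36 (r = Pow(-6, 2) = 36)
Function('s')(a, L) = Add(Rational(11, 3), Mul(Rational(1, 6), L)) (Function('s')(a, L) = Mul(Rational(1, 6), Add(22, L)) = Add(Rational(11, 3), Mul(Rational(1, 6), L)))
Mul(Add(Function('S')(138, 74), Function('s')(-180, r)), Pow(Add(19780, 22083), -1)) = Mul(Add(-73, Add(Rational(11, 3), Mul(Rational(1, 6), 36))), Pow(Add(19780, 22083), -1)) = Mul(Add(-73, Add(Rational(11, 3), 6)), Pow(41863, -1)) = Mul(Add(-73, Rational(29, 3)), Rational(1, 41863)) = Mul(Rational(-190, 3), Rational(1, 41863)) = Rational(-190, 125589)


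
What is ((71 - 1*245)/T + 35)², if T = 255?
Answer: 8508889/7225 ≈ 1177.7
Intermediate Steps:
((71 - 1*245)/T + 35)² = ((71 - 1*245)/255 + 35)² = ((71 - 245)*(1/255) + 35)² = (-174*1/255 + 35)² = (-58/85 + 35)² = (2917/85)² = 8508889/7225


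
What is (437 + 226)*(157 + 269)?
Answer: 282438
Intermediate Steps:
(437 + 226)*(157 + 269) = 663*426 = 282438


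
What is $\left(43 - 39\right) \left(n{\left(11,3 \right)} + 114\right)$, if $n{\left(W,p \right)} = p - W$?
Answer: $424$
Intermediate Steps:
$\left(43 - 39\right) \left(n{\left(11,3 \right)} + 114\right) = \left(43 - 39\right) \left(\left(3 - 11\right) + 114\right) = 4 \left(-8 + 114\right) = 4 \cdot 106 = 424$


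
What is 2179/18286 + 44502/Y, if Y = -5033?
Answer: -802796665/92033438 ≈ -8.7229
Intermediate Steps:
2179/18286 + 44502/Y = 2179/18286 + 44502/(-5033) = 2179*(1/18286) + 44502*(-1/5033) = 2179/18286 - 44502/5033 = -802796665/92033438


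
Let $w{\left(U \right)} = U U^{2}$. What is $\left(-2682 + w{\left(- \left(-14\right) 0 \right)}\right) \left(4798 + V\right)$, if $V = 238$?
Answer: $-13506552$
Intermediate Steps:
$w{\left(U \right)} = U^{3}$
$\left(-2682 + w{\left(- \left(-14\right) 0 \right)}\right) \left(4798 + V\right) = \left(-2682 + \left(- \left(-14\right) 0\right)^{3}\right) \left(4798 + 238\right) = \left(-2682 + \left(\left(-1\right) 0\right)^{3}\right) 5036 = \left(-2682 + 0^{3}\right) 5036 = \left(-2682 + 0\right) 5036 = \left(-2682\right) 5036 = -13506552$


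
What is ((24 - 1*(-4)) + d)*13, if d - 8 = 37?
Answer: 949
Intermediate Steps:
d = 45 (d = 8 + 37 = 45)
((24 - 1*(-4)) + d)*13 = ((24 - 1*(-4)) + 45)*13 = ((24 + 4) + 45)*13 = (28 + 45)*13 = 73*13 = 949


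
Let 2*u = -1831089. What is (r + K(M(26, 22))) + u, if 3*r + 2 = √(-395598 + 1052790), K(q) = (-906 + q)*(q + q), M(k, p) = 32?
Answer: -5828887/6 + 2*√164298/3 ≈ -9.7121e+5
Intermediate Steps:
u = -1831089/2 (u = (½)*(-1831089) = -1831089/2 ≈ -9.1554e+5)
K(q) = 2*q*(-906 + q) (K(q) = (-906 + q)*(2*q) = 2*q*(-906 + q))
r = -⅔ + 2*√164298/3 (r = -⅔ + √(-395598 + 1052790)/3 = -⅔ + √657192/3 = -⅔ + (2*√164298)/3 = -⅔ + 2*√164298/3 ≈ 269.56)
(r + K(M(26, 22))) + u = ((-⅔ + 2*√164298/3) + 2*32*(-906 + 32)) - 1831089/2 = ((-⅔ + 2*√164298/3) + 2*32*(-874)) - 1831089/2 = ((-⅔ + 2*√164298/3) - 55936) - 1831089/2 = (-167810/3 + 2*√164298/3) - 1831089/2 = -5828887/6 + 2*√164298/3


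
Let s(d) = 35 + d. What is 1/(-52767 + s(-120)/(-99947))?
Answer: -99947/5273903264 ≈ -1.8951e-5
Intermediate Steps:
1/(-52767 + s(-120)/(-99947)) = 1/(-52767 + (35 - 120)/(-99947)) = 1/(-52767 - 85*(-1/99947)) = 1/(-52767 + 85/99947) = 1/(-5273903264/99947) = -99947/5273903264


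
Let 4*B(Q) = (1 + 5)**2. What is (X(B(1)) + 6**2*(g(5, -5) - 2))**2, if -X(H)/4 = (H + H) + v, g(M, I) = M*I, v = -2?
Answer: 1073296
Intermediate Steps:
g(M, I) = I*M
B(Q) = 9 (B(Q) = (1 + 5)**2/4 = (1/4)*6**2 = (1/4)*36 = 9)
X(H) = 8 - 8*H (X(H) = -4*((H + H) - 2) = -4*(2*H - 2) = -4*(-2 + 2*H) = 8 - 8*H)
(X(B(1)) + 6**2*(g(5, -5) - 2))**2 = ((8 - 8*9) + 6**2*(-5*5 - 2))**2 = ((8 - 72) + 36*(-25 - 2))**2 = (-64 + 36*(-27))**2 = (-64 - 972)**2 = (-1036)**2 = 1073296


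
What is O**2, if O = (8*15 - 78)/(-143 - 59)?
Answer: 441/10201 ≈ 0.043231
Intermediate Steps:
O = -21/101 (O = (120 - 78)/(-202) = 42*(-1/202) = -21/101 ≈ -0.20792)
O**2 = (-21/101)**2 = 441/10201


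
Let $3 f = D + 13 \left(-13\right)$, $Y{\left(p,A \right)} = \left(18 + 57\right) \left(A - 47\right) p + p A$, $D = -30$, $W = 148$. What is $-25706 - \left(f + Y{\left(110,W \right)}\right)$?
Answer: $- \frac{2625509}{3} \approx -8.7517 \cdot 10^{5}$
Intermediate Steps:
$Y{\left(p,A \right)} = A p + p \left(-3525 + 75 A\right)$ ($Y{\left(p,A \right)} = 75 \left(-47 + A\right) p + A p = \left(-3525 + 75 A\right) p + A p = p \left(-3525 + 75 A\right) + A p = A p + p \left(-3525 + 75 A\right)$)
$f = - \frac{199}{3}$ ($f = \frac{-30 + 13 \left(-13\right)}{3} = \frac{-30 - 169}{3} = \frac{1}{3} \left(-199\right) = - \frac{199}{3} \approx -66.333$)
$-25706 - \left(f + Y{\left(110,W \right)}\right) = -25706 - \left(- \frac{199}{3} + 110 \left(-3525 + 76 \cdot 148\right)\right) = -25706 - \left(- \frac{199}{3} + 110 \left(-3525 + 11248\right)\right) = -25706 - \left(- \frac{199}{3} + 110 \cdot 7723\right) = -25706 - \left(- \frac{199}{3} + 849530\right) = -25706 - \frac{2548391}{3} = - \frac{2625509}{3}$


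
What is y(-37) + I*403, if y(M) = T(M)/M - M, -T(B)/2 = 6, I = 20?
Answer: 299601/37 ≈ 8097.3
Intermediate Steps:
T(B) = -12 (T(B) = -2*6 = -12)
y(M) = -M - 12/M (y(M) = -12/M - M = -M - 12/M)
y(-37) + I*403 = (-1*(-37) - 12/(-37)) + 20*403 = (37 - 12*(-1/37)) + 8060 = (37 + 12/37) + 8060 = 1381/37 + 8060 = 299601/37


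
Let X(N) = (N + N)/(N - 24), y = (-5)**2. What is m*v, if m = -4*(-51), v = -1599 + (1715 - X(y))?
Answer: 13464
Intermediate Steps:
y = 25
X(N) = 2*N/(-24 + N) (X(N) = (2*N)/(-24 + N) = 2*N/(-24 + N))
v = 66 (v = -1599 + (1715 - 2*25/(-24 + 25)) = -1599 + (1715 - 2*25/1) = -1599 + (1715 - 2*25) = -1599 + (1715 - 1*50) = -1599 + (1715 - 50) = -1599 + 1665 = 66)
m = 204
m*v = 204*66 = 13464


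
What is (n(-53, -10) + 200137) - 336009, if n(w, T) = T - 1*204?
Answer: -136086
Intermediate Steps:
n(w, T) = -204 + T (n(w, T) = T - 204 = -204 + T)
(n(-53, -10) + 200137) - 336009 = ((-204 - 10) + 200137) - 336009 = (-214 + 200137) - 336009 = 199923 - 336009 = -136086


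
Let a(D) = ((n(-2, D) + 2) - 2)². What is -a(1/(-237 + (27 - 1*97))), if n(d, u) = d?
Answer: -4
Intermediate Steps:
a(D) = 4 (a(D) = ((-2 + 2) - 2)² = (0 - 2)² = (-2)² = 4)
-a(1/(-237 + (27 - 1*97))) = -1*4 = -4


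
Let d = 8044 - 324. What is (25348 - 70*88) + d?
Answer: 26908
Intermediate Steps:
d = 7720
(25348 - 70*88) + d = (25348 - 70*88) + 7720 = (25348 - 6160) + 7720 = 19188 + 7720 = 26908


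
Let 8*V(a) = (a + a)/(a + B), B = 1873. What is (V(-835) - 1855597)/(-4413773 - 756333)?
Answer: 7704439579/21466280112 ≈ 0.35891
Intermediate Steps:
V(a) = a/(4*(1873 + a)) (V(a) = ((a + a)/(a + 1873))/8 = ((2*a)/(1873 + a))/8 = (2*a/(1873 + a))/8 = a/(4*(1873 + a)))
(V(-835) - 1855597)/(-4413773 - 756333) = ((¼)*(-835)/(1873 - 835) - 1855597)/(-4413773 - 756333) = ((¼)*(-835)/1038 - 1855597)/(-5170106) = ((¼)*(-835)*(1/1038) - 1855597)*(-1/5170106) = (-835/4152 - 1855597)*(-1/5170106) = -7704439579/4152*(-1/5170106) = 7704439579/21466280112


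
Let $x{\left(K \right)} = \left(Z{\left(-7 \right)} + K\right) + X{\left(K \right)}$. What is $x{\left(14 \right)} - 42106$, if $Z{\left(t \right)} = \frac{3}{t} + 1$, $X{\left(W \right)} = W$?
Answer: $- \frac{294542}{7} \approx -42077.0$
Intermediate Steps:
$Z{\left(t \right)} = 1 + \frac{3}{t}$
$x{\left(K \right)} = \frac{4}{7} + 2 K$ ($x{\left(K \right)} = \left(\frac{3 - 7}{-7} + K\right) + K = \left(\left(- \frac{1}{7}\right) \left(-4\right) + K\right) + K = \left(\frac{4}{7} + K\right) + K = \frac{4}{7} + 2 K$)
$x{\left(14 \right)} - 42106 = \left(\frac{4}{7} + 2 \cdot 14\right) - 42106 = \left(\frac{4}{7} + 28\right) - 42106 = \frac{200}{7} - 42106 = - \frac{294542}{7}$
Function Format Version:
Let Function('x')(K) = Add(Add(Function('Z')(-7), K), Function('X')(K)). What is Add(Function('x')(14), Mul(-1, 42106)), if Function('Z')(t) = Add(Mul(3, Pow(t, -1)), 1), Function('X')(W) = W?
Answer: Rational(-294542, 7) ≈ -42077.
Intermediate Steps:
Function('Z')(t) = Add(1, Mul(3, Pow(t, -1)))
Function('x')(K) = Add(Rational(4, 7), Mul(2, K)) (Function('x')(K) = Add(Add(Mul(Pow(-7, -1), Add(3, -7)), K), K) = Add(Add(Mul(Rational(-1, 7), -4), K), K) = Add(Add(Rational(4, 7), K), K) = Add(Rational(4, 7), Mul(2, K)))
Add(Function('x')(14), Mul(-1, 42106)) = Add(Add(Rational(4, 7), Mul(2, 14)), Mul(-1, 42106)) = Add(Add(Rational(4, 7), 28), -42106) = Add(Rational(200, 7), -42106) = Rational(-294542, 7)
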